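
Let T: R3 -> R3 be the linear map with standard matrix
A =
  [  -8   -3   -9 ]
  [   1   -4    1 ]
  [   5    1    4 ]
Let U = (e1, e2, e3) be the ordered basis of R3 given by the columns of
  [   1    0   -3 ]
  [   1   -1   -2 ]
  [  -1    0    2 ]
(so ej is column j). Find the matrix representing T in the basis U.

Let P have columns e1, ..., e3. Then [T]_U = P^(-1) A P.
Here det P = 1, so P^(-1) is integer; computing A P first and then P^(-1)(A P) gives [[-2, -3, 3], [2, -3, 2], [0, -2, -3]].

[[-2, -3, 3], [2, -3, 2], [0, -2, -3]]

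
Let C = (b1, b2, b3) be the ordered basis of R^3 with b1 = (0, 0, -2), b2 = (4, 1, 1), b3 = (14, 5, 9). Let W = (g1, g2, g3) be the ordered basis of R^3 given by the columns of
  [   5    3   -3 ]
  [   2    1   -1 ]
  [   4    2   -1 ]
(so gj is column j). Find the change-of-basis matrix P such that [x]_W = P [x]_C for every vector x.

Let M have columns bj and N have columns gj. Then for every x, N [x]_W = x = M [x]_C, so P = N^(-1) M.
Since det N = -1, N^(-1) has integer entries; multiplying gives P = [[0, -1, 1], [-2, 2, 2], [-2, -1, -1]].

[[0, -1, 1], [-2, 2, 2], [-2, -1, -1]]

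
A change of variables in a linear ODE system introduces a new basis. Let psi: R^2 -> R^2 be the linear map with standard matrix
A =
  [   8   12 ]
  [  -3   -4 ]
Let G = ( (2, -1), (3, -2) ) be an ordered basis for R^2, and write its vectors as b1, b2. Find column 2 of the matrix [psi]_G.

(-3, 2)

Compute psi(b2) = A b2 = (0, -1) in standard coordinates.
Then write this in G-coordinates: solve for y in y_1 b1 + y_2 b2 = (0, -1).
This gives y = (-3, 2), which is column 2 of [psi]_G.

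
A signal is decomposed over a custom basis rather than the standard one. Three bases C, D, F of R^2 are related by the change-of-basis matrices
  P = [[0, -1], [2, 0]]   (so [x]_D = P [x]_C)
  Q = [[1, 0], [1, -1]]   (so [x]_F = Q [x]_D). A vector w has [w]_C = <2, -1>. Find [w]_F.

Composing the changes, [w]_F = Q P [w]_C.
Q P = [[0, -1], [-2, -1]]; applying this to <2, -1> gives <1, -3>.

<1, -3>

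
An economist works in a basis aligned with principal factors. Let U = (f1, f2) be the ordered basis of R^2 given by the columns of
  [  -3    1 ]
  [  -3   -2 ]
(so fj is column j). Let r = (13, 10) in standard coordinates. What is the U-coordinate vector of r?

[r]_U is the unique c with M c = r, where M has columns f1, f2.
System: -3c_1 + c_2 = 13, -3c_1 - 2c_2 = 10; solving gives c_1 = -4, c_2 = 1.
Check: -4f1 + f2 = (13, 10).

(-4, 1)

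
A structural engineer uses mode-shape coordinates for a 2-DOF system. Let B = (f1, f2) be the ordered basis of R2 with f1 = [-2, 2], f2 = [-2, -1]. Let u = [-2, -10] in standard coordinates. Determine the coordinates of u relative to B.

[-3, 4]

Write u = c_1 f1 + c_2 f2 and solve for the c_i.
System: -2c_1 - 2c_2 = -2, 2c_1 - c_2 = -10; solving gives c_1 = -3, c_2 = 4.
Check: -3f1 + 4f2 = [-2, -10].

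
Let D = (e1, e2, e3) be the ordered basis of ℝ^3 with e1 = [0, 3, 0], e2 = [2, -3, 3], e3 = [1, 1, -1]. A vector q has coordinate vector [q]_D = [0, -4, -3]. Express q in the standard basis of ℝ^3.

By definition q = 0·e1 - 4e2 - 3e3.
Summing componentwise gives [-11, 9, -9].

[-11, 9, -9]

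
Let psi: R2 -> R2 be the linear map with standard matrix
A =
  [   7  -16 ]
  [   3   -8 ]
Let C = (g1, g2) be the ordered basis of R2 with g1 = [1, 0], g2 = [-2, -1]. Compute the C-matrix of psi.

Let P have columns g1, g2. Then [psi]_C = P^(-1) A P.
Here det P = -1, so P^(-1) is integer; computing A P first and then P^(-1)(A P) gives [[1, -2], [-3, -2]].

[[1, -2], [-3, -2]]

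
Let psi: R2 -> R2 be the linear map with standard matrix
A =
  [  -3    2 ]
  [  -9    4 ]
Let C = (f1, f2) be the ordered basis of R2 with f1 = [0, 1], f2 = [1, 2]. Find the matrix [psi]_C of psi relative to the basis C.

[[0, -3], [2, 1]]

The j-th column of [psi]_C is [psi(fj)]_C.
psi(f1) = A f1 = [2, 4] = 0·f1 + 2f2, so column 1 is [0, 2].
Repeating for f2 and assembling the columns gives [[0, -3], [2, 1]].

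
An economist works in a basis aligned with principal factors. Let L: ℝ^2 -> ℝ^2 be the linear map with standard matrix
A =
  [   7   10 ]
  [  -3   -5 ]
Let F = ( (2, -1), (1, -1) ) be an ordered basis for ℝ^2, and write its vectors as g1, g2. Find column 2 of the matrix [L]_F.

Compute L(g2) = A g2 = (-3, 2) in standard coordinates.
Then write this in F-coordinates: solve for y in y_1 g1 + y_2 g2 = (-3, 2).
This gives y = (-1, -1), which is column 2 of [L]_F.

(-1, -1)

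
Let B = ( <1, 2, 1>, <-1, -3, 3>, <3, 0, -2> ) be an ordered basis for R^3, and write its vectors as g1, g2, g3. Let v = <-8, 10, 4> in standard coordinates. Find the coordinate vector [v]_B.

<2, -2, -4>

[v]_B is the unique c with M c = v, where M has columns g1, ..., g3.
Solving this 3x3 system gives c = (2, -2, -4).
Check: 2g1 - 2g2 - 4g3 = <-8, 10, 4>.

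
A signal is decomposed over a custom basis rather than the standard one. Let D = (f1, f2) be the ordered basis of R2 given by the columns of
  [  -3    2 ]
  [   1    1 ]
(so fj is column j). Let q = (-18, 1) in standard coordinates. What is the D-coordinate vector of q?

[q]_D is the unique c with M c = q, where M has columns f1, f2.
System: -3c_1 + 2c_2 = -18, c_1 + c_2 = 1; solving gives c_1 = 4, c_2 = -3.
Check: 4f1 - 3f2 = (-18, 1).

(4, -3)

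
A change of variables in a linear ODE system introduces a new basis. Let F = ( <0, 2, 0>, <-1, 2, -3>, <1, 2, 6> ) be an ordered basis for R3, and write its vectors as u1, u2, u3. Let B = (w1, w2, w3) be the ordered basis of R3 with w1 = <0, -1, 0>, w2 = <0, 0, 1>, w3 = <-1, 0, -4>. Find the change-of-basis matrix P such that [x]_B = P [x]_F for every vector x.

[[-2, -2, -2], [0, 1, 2], [0, 1, -1]]

Let M have columns uj and N have columns wj. Then for every x, N [x]_B = x = M [x]_F, so P = N^(-1) M.
Since det N = 1, N^(-1) has integer entries; multiplying gives P = [[-2, -2, -2], [0, 1, 2], [0, 1, -1]].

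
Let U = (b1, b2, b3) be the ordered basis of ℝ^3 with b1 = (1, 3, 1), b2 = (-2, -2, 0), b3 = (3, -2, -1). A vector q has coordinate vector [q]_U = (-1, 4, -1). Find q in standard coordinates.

By definition q = -b1 + 4b2 - b3.
Summing componentwise gives (-12, -9, 0).

(-12, -9, 0)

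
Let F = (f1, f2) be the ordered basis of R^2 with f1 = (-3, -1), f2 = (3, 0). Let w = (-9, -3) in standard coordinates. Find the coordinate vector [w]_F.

We seek scalars with c_1 f1 + c_2 f2 = w; equivalently solve M c = w where the columns of M are f1, f2.
System: -3c_1 + 3c_2 = -9, -c_1 + 0c_2 = -3; solving gives c_1 = 3, c_2 = 0.
Check: 3f1 + 0·f2 = (-9, -3).

(3, 0)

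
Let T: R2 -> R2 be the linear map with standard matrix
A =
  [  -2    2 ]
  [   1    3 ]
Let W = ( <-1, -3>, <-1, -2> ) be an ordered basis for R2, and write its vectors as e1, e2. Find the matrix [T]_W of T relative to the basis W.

With P the matrix whose columns are e1, e2, [T]_W = P^(-1) A P.
Column by column: T(e1) = A e1 = <-4, -10>; its W-coordinates <2, 2> give column 1.
Continuing for each basis vector yields [T]_W = [[2, 3], [2, -1]].

[[2, 3], [2, -1]]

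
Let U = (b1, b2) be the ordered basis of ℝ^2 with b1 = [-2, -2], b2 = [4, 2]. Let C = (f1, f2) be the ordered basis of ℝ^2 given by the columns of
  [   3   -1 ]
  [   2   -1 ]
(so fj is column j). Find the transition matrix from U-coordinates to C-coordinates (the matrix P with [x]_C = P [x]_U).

Let M have columns bj and N have columns fj. Then for every x, N [x]_C = x = M [x]_U, so P = N^(-1) M.
Since det N = -1, N^(-1) has integer entries; multiplying gives P = [[0, 2], [2, 2]].

[[0, 2], [2, 2]]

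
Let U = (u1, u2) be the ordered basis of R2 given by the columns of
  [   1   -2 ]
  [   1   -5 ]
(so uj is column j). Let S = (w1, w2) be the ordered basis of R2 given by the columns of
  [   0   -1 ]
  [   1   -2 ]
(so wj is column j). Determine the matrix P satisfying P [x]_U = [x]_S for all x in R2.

Let M have columns uj and N have columns wj. Then for every x, N [x]_S = x = M [x]_U, so P = N^(-1) M.
Since det N = 1, N^(-1) has integer entries; multiplying gives P = [[-1, -1], [-1, 2]].

[[-1, -1], [-1, 2]]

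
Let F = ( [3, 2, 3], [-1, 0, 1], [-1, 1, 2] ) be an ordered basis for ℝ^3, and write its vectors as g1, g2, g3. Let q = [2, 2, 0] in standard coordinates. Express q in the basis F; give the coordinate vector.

[0, -4, 2]

[q]_F is the unique c with M c = q, where M has columns g1, ..., g3.
Row-reducing the augmented matrix [M | q] gives c = (0, -4, 2).
Check: 0·g1 - 4g2 + 2g3 = [2, 2, 0].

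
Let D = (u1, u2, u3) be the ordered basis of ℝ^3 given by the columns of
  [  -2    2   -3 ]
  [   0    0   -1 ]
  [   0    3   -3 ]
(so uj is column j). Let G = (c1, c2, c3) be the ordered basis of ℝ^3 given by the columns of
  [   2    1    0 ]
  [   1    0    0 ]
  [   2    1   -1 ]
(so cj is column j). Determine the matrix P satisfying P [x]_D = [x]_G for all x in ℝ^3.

[[0, 0, -1], [-2, 2, -1], [-2, -1, 0]]

Let M have columns uj and N have columns cj. Then for every x, N [x]_G = x = M [x]_D, so P = N^(-1) M.
Since det N = 1, N^(-1) has integer entries; multiplying gives P = [[0, 0, -1], [-2, 2, -1], [-2, -1, 0]].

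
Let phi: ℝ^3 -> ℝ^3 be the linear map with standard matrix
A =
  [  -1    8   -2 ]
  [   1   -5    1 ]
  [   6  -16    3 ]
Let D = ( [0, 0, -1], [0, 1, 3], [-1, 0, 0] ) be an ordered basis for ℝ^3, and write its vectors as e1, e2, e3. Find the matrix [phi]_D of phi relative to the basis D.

With P the matrix whose columns are e1, ..., e3, [phi]_D = P^(-1) A P.
Column by column: phi(e1) = A e1 = [2, -1, -3]; its D-coordinates [0, -1, -2] give column 1.
Continuing for each basis vector yields [phi]_D = [[0, 1, 3], [-1, -2, -1], [-2, -2, -1]].

[[0, 1, 3], [-1, -2, -1], [-2, -2, -1]]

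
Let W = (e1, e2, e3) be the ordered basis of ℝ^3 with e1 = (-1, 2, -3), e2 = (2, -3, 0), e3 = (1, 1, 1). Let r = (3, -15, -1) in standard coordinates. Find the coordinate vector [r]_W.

[r]_W is the unique c with M c = r, where M has columns e1, ..., e3.
Solving this 3x3 system gives c = (-1, 3, -4).
Check: -e1 + 3e2 - 4e3 = (3, -15, -1).

(-1, 3, -4)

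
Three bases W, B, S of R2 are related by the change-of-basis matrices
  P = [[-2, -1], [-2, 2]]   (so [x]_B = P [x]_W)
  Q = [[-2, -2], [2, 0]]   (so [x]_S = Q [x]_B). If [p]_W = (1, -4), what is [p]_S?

First [p]_B = P [p]_W = (2, -10).
Then [p]_S = Q [p]_B = (16, 4).

(16, 4)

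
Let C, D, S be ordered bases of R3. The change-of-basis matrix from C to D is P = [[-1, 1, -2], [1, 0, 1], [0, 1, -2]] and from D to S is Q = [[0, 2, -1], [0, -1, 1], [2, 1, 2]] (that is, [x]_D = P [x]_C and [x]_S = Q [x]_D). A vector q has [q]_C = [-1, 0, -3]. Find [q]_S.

[-14, 10, 22]

First [q]_D = P [q]_C = [7, -4, 6].
Then [q]_S = Q [q]_D = [-14, 10, 22].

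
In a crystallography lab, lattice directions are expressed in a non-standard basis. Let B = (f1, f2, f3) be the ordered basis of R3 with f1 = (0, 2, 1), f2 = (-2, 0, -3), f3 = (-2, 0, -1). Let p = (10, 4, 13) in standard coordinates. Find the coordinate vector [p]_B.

(2, -3, -2)

Write p = c_1 f1 + ... + c_3 f3 and solve for the c_i.
Row-reducing the augmented matrix [M | p] gives c = (2, -3, -2).
Check: 2f1 - 3f2 - 2f3 = (10, 4, 13).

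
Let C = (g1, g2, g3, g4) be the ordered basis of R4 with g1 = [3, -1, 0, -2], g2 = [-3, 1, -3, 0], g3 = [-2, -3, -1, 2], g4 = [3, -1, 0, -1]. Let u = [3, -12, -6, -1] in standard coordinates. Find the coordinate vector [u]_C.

Write u = c_1 g1 + ... + c_4 g4 and solve for the c_i.
Gaussian elimination on [M | u] yields c = (3, 1, 3, 1).
Check: 3g1 + g2 + 3g3 + g4 = [3, -12, -6, -1].

[3, 1, 3, 1]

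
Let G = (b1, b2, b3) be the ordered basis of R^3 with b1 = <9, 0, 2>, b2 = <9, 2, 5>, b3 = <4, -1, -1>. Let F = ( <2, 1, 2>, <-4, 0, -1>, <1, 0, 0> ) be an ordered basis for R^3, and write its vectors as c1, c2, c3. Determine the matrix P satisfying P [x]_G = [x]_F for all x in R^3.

Take x = bj: its G-coordinates are the j-th standard unit vector, so P e_j — column j of P — equals [bj]_F.
b1 = 0·c1 - 2c2 + c3, giving column 1 = <0, -2, 1>; repeating for each j gives P = [[0, 2, -1], [-2, -1, -1], [1, 1, 2]].

[[0, 2, -1], [-2, -1, -1], [1, 1, 2]]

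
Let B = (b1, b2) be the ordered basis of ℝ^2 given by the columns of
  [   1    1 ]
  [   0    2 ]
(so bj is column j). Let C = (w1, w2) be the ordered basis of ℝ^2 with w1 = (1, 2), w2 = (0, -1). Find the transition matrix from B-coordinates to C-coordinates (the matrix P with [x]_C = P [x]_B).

Take x = bj: its B-coordinates are the j-th standard unit vector, so P e_j — column j of P — equals [bj]_C.
b1 = w1 + 2w2, giving column 1 = (1, 2); repeating for each j gives P = [[1, 1], [2, 0]].

[[1, 1], [2, 0]]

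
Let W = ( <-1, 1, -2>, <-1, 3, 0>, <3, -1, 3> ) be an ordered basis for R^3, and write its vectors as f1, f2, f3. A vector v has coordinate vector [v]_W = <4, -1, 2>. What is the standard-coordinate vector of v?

The coordinates say v = 4f1 - f2 + 2f3; adding the scaled basis vectors gives <3, -1, -2>.

<3, -1, -2>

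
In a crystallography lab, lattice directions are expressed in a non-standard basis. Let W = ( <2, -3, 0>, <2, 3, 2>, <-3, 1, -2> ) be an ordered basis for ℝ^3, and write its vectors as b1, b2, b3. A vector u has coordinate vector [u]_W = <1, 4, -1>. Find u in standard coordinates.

u = M [u]_W, where M has columns b1, ..., b3.
Carrying out the matrix-vector product, u = <13, 8, 10>.

<13, 8, 10>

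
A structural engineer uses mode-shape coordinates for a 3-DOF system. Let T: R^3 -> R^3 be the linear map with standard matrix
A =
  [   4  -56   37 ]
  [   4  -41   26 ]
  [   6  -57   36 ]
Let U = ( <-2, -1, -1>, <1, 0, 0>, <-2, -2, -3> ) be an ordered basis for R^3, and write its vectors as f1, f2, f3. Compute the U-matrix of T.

[[-3, 0, 0], [1, 0, -3], [-2, -2, 2]]

The j-th column of [T]_U is [T(fj)]_U.
T(f1) = A f1 = <11, 7, 9> = -3f1 + f2 - 2f3, so column 1 is <-3, 1, -2>.
Repeating for f2, f3 and assembling the columns gives [[-3, 0, 0], [1, 0, -3], [-2, -2, 2]].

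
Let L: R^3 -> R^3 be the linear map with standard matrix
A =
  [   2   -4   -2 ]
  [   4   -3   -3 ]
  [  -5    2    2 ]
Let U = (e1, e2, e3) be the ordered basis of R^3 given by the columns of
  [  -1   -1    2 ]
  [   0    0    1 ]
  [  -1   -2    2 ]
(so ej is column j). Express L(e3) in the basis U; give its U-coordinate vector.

<2, 0, -1>

Column 3 of [L]_U is the U-coordinate vector of L(e3).
In standard coordinates L(e3) = A e3 = <-4, -1, -4>.
Converting to U: <-4, -1, -4> = 2e1 + 0·e2 - e3, so the coordinate vector is <2, 0, -1>.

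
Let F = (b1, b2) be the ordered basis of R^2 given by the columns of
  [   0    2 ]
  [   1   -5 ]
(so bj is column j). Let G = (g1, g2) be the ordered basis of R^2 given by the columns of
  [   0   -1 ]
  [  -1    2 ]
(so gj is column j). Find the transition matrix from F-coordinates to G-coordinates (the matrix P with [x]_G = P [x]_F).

[[-1, 1], [0, -2]]

Let M have columns bj and N have columns gj. Then for every x, N [x]_G = x = M [x]_F, so P = N^(-1) M.
Since det N = -1, N^(-1) has integer entries; multiplying gives P = [[-1, 1], [0, -2]].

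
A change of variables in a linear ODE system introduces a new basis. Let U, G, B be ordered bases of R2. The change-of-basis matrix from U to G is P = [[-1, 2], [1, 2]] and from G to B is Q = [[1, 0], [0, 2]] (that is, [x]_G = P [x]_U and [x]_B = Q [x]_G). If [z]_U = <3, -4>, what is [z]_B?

<-11, -10>

Composing the changes, [z]_B = Q P [z]_U.
Q P = [[-1, 2], [2, 4]]; applying this to <3, -4> gives <-11, -10>.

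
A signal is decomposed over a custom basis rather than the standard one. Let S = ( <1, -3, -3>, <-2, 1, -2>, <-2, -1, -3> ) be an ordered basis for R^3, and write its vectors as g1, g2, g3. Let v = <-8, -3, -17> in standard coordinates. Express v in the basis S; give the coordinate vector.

Write v = c_1 g1 + ... + c_3 g3 and solve for the c_i.
Gaussian elimination on [M | v] yields c = (2, 4, 1).
Check: 2g1 + 4g2 + g3 = <-8, -3, -17>.

<2, 4, 1>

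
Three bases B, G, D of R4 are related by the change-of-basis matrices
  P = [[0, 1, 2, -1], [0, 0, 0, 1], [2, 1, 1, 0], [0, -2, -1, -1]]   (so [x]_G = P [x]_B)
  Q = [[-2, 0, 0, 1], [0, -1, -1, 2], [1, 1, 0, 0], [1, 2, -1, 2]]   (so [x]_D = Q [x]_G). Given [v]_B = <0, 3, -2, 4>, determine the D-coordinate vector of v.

First [v]_G = P [v]_B = <-5, 4, 1, -8>.
Then [v]_D = Q [v]_G = <2, -21, -1, -14>.

<2, -21, -1, -14>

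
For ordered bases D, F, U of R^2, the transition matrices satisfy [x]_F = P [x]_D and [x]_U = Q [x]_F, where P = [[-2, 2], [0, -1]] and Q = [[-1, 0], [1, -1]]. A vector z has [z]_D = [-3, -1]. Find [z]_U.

Composing the changes, [z]_U = Q P [z]_D.
Q P = [[2, -2], [-2, 3]]; applying this to [-3, -1] gives [-4, 3].

[-4, 3]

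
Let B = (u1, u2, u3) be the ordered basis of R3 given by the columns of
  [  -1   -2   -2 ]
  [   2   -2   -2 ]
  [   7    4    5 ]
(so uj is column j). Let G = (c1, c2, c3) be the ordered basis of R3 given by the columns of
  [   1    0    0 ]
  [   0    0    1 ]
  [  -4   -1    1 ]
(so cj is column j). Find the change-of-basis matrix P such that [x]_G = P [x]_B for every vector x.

[[-1, -2, -2], [-1, 2, 1], [2, -2, -2]]

Column j of P is [uj]_G, since P maps B-coordinates to G-coordinates.
Expressing u1 in G: u1 = -c1 - c2 + 2c3, so column 1 of P is (-1, -1, 2).
Doing the same for each uj gives P = [[-1, -2, -2], [-1, 2, 1], [2, -2, -2]].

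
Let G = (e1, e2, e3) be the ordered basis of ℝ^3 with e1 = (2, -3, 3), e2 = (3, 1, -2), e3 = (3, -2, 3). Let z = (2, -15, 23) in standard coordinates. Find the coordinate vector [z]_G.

(1, -4, 4)

Write z = c_1 e1 + ... + c_3 e3 and solve for the c_i.
Solving this 3x3 system gives c = (1, -4, 4).
Check: e1 - 4e2 + 4e3 = (2, -15, 23).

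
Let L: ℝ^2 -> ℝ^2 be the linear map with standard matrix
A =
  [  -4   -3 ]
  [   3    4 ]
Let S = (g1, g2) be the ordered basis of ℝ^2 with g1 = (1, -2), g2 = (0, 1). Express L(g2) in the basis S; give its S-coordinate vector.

(-3, -2)

Compute L(g2) = A g2 = (-3, 4) in standard coordinates.
Then write this in S-coordinates: solve for y in y_1 g1 + y_2 g2 = (-3, 4).
This gives y = (-3, -2), which is column 2 of [L]_S.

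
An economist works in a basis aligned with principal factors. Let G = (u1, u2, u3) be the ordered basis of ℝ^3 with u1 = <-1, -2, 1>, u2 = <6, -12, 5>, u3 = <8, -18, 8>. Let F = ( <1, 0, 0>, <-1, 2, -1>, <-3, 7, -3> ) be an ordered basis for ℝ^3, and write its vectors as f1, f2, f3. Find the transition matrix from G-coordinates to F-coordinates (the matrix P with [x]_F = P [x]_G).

Take x = uj: its G-coordinates are the j-th standard unit vector, so P e_j — column j of P — equals [uj]_F.
u1 = -2f1 - f2 + 0·f3, giving column 1 = <-2, -1, 0>; repeating for each j gives P = [[-2, 1, 0], [-1, 1, -2], [0, -2, -2]].

[[-2, 1, 0], [-1, 1, -2], [0, -2, -2]]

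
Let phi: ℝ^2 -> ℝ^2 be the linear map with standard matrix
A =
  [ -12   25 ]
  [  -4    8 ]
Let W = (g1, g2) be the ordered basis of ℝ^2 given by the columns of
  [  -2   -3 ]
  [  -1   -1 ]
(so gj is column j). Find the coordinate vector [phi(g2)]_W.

Compute phi(g2) = A g2 = <11, 4> in standard coordinates.
Then write this in W-coordinates: solve for y in y_1 g1 + y_2 g2 = <11, 4>.
This gives y = <-1, -3>, which is column 2 of [phi]_W.

<-1, -3>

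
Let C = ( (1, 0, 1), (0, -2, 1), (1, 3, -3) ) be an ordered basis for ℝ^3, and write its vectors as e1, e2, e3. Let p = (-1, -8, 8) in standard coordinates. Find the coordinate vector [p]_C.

(1, 1, -2)

[p]_C is the unique c with M c = p, where M has columns e1, ..., e3.
Gaussian elimination on [M | p] yields c = (1, 1, -2).
Check: e1 + e2 - 2e3 = (-1, -8, 8).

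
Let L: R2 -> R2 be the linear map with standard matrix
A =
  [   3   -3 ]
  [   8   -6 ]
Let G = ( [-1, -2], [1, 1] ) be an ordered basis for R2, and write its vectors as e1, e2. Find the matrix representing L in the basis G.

The j-th column of [L]_G is [L(ej)]_G.
L(e1) = A e1 = [3, 4] = -e1 + 2e2, so column 1 is [-1, 2].
Repeating for e2 and assembling the columns gives [[-1, -2], [2, -2]].

[[-1, -2], [2, -2]]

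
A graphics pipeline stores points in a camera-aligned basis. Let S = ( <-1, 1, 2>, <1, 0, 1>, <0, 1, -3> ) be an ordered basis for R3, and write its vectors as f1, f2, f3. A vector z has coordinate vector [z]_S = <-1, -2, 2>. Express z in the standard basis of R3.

z = M [z]_S, where M has columns f1, ..., f3.
Carrying out the matrix-vector product, z = <-1, 1, -10>.

<-1, 1, -10>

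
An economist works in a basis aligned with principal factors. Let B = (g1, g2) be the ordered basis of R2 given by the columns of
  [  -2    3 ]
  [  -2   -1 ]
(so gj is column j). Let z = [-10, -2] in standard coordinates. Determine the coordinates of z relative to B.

[2, -2]

We seek scalars with c_1 g1 + c_2 g2 = z; equivalently solve M c = z where the columns of M are g1, g2.
System: -2c_1 + 3c_2 = -10, -2c_1 - c_2 = -2; solving gives c_1 = 2, c_2 = -2.
Check: 2g1 - 2g2 = [-10, -2].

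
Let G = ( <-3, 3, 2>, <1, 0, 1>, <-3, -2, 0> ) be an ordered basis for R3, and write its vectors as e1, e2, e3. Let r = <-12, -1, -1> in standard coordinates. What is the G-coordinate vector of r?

<1, -3, 2>

We seek scalars with c_1 e1 + ... + c_3 e3 = r; equivalently solve M c = r where the columns of M are e1, ..., e3.
Solving this 3x3 system gives c = (1, -3, 2).
Check: e1 - 3e2 + 2e3 = <-12, -1, -1>.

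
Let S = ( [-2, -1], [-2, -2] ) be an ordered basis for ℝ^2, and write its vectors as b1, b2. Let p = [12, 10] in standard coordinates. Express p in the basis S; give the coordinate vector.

[p]_S is the unique c with M c = p, where M has columns b1, b2.
System: -2c_1 - 2c_2 = 12, -c_1 - 2c_2 = 10; solving gives c_1 = -2, c_2 = -4.
Check: -2b1 - 4b2 = [12, 10].

[-2, -4]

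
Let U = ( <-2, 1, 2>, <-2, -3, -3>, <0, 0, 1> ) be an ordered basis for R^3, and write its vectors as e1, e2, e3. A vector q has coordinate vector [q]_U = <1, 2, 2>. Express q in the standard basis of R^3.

The coordinates say q = e1 + 2e2 + 2e3; adding the scaled basis vectors gives <-6, -5, -2>.

<-6, -5, -2>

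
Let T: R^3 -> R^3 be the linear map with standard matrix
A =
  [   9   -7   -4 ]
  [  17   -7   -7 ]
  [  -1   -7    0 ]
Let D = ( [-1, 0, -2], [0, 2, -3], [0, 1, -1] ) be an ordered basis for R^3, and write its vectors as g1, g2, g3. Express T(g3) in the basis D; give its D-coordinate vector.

Column 3 of [T]_D is the D-coordinate vector of T(g3).
In standard coordinates T(g3) = A g3 = [-3, 0, -7].
Converting to D: [-3, 0, -7] = 3g1 + g2 - 2g3, so the coordinate vector is [3, 1, -2].

[3, 1, -2]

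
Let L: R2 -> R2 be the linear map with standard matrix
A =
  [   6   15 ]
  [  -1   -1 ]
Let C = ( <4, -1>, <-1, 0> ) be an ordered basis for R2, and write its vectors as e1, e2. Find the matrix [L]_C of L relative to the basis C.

[[3, -1], [3, 2]]

Let P have columns e1, e2. Then [L]_C = P^(-1) A P.
Here det P = -1, so P^(-1) is integer; computing A P first and then P^(-1)(A P) gives [[3, -1], [3, 2]].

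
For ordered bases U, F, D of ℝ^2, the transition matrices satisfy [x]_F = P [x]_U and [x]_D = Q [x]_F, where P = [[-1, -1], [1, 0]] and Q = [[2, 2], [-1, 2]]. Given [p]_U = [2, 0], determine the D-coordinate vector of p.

[0, 6]

First [p]_F = P [p]_U = [-2, 2].
Then [p]_D = Q [p]_F = [0, 6].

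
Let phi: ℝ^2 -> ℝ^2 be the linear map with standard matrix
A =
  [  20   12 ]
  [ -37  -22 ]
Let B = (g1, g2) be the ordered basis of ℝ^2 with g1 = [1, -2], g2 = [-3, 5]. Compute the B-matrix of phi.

Let P have columns g1, g2. Then [phi]_B = P^(-1) A P.
Here det P = -1, so P^(-1) is integer; computing A P first and then P^(-1)(A P) gives [[-1, -3], [1, -1]].

[[-1, -3], [1, -1]]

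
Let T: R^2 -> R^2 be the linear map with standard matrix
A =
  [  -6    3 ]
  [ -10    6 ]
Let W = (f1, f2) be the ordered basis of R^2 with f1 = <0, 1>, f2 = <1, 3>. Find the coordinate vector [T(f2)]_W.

Column 2 of [T]_W is the W-coordinate vector of T(f2).
In standard coordinates T(f2) = A f2 = <3, 8>.
Converting to W: <3, 8> = -f1 + 3f2, so the coordinate vector is <-1, 3>.

<-1, 3>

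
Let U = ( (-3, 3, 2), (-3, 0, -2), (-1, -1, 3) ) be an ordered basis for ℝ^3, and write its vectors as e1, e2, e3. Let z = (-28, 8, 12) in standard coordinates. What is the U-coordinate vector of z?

(4, 4, 4)

Write z = c_1 e1 + ... + c_3 e3 and solve for the c_i.
Row-reducing the augmented matrix [M | z] gives c = (4, 4, 4).
Check: 4e1 + 4e2 + 4e3 = (-28, 8, 12).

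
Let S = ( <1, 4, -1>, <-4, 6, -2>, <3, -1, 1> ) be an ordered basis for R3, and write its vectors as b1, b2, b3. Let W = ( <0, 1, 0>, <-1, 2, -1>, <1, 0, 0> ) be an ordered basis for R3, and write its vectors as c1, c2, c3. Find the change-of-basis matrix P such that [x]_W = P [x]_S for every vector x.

[[2, 2, 1], [1, 2, -1], [2, -2, 2]]

Take x = bj: its S-coordinates are the j-th standard unit vector, so P e_j — column j of P — equals [bj]_W.
b1 = 2c1 + c2 + 2c3, giving column 1 = <2, 1, 2>; repeating for each j gives P = [[2, 2, 1], [1, 2, -1], [2, -2, 2]].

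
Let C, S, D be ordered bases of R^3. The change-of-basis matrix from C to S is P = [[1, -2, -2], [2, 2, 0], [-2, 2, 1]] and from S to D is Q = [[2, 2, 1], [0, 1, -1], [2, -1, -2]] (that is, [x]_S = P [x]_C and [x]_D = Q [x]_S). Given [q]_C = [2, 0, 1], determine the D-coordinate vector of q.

Apply P to get S-coordinates [0, 4, -3], then Q to get D-coordinates.
The result is [q]_D = [5, 7, 2].

[5, 7, 2]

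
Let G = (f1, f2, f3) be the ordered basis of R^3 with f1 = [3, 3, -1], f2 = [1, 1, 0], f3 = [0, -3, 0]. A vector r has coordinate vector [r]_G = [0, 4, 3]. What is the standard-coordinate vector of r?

r = M [r]_G, where M has columns f1, ..., f3.
Carrying out the matrix-vector product, r = [4, -5, 0].

[4, -5, 0]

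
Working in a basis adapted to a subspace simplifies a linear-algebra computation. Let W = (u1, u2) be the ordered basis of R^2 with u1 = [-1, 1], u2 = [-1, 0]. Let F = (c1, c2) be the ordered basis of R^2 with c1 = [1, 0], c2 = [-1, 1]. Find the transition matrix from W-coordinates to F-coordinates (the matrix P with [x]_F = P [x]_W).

[[0, -1], [1, 0]]

Column j of P is [uj]_F, since P maps W-coordinates to F-coordinates.
Expressing u1 in F: u1 = 0·c1 + c2, so column 1 of P is [0, 1].
Doing the same for each uj gives P = [[0, -1], [1, 0]].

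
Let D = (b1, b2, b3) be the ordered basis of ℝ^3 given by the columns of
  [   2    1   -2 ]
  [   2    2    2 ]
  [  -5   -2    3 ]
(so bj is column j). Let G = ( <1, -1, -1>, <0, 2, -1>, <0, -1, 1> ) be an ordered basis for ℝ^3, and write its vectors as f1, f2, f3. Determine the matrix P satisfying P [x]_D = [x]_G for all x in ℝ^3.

Let M have columns bj and N have columns fj. Then for every x, N [x]_G = x = M [x]_D, so P = N^(-1) M.
Since det N = 1, N^(-1) has integer entries; multiplying gives P = [[2, 1, -2], [1, 2, 1], [-2, 1, 2]].

[[2, 1, -2], [1, 2, 1], [-2, 1, 2]]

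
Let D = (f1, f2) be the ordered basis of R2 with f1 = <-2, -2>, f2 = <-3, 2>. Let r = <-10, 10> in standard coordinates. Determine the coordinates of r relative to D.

We seek scalars with c_1 f1 + c_2 f2 = r; equivalently solve M c = r where the columns of M are f1, f2.
System: -2c_1 - 3c_2 = -10, -2c_1 + 2c_2 = 10; solving gives c_1 = -1, c_2 = 4.
Check: -f1 + 4f2 = <-10, 10>.

<-1, 4>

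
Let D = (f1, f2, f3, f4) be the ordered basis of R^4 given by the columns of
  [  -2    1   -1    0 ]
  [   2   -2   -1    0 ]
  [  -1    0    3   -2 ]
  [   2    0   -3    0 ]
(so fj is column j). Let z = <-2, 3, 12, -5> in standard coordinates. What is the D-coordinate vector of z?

<-1, -3, 1, -4>

[z]_D is the unique c with M c = z, where M has columns f1, ..., f4.
Gaussian elimination on [M | z] yields c = (-1, -3, 1, -4).
Check: -f1 - 3f2 + f3 - 4f4 = <-2, 3, 12, -5>.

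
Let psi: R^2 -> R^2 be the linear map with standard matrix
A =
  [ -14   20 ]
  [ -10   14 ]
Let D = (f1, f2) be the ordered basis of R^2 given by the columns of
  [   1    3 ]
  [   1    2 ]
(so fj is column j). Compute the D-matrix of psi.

With P the matrix whose columns are f1, f2, [psi]_D = P^(-1) A P.
Column by column: psi(f1) = A f1 = (6, 4); its D-coordinates (0, 2) give column 1.
Continuing for each basis vector yields [psi]_D = [[0, -2], [2, 0]].

[[0, -2], [2, 0]]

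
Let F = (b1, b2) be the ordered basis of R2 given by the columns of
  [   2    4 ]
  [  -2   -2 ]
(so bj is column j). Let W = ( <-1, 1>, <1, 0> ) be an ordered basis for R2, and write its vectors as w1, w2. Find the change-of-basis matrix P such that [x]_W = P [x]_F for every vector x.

Let M have columns bj and N have columns wj. Then for every x, N [x]_W = x = M [x]_F, so P = N^(-1) M.
Since det N = -1, N^(-1) has integer entries; multiplying gives P = [[-2, -2], [0, 2]].

[[-2, -2], [0, 2]]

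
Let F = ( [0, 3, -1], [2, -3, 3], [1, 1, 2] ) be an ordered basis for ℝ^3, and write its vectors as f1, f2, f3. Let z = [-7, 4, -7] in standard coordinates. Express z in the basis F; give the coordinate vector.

[z]_F is the unique c with M c = z, where M has columns f1, ..., f3.
Gaussian elimination on [M | z] yields c = (-3, -4, 1).
Check: -3f1 - 4f2 + f3 = [-7, 4, -7].

[-3, -4, 1]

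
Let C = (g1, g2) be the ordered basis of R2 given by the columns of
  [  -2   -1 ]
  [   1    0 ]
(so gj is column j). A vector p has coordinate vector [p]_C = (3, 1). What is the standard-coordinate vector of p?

p = M [p]_C, where M has columns g1, g2.
Carrying out the matrix-vector product, p = (-7, 3).

(-7, 3)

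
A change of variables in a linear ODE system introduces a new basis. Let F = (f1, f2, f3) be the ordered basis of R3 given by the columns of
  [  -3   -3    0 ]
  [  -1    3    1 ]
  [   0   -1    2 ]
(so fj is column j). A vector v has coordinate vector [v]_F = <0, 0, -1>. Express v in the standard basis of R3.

By definition v = 0·f1 + 0·f2 - f3.
Summing componentwise gives <0, -1, -2>.

<0, -1, -2>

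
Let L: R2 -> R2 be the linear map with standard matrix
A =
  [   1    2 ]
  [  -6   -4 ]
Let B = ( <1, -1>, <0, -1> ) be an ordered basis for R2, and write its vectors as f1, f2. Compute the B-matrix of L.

[[-1, -2], [3, -2]]

The j-th column of [L]_B is [L(fj)]_B.
L(f1) = A f1 = <-1, -2> = -f1 + 3f2, so column 1 is <-1, 3>.
Repeating for f2 and assembling the columns gives [[-1, -2], [3, -2]].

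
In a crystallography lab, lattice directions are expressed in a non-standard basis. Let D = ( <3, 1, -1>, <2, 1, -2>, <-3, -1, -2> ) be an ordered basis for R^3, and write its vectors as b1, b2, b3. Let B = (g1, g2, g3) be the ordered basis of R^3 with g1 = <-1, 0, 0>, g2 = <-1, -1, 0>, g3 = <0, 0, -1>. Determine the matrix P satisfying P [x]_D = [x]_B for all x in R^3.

Let M have columns bj and N have columns gj. Then for every x, N [x]_B = x = M [x]_D, so P = N^(-1) M.
Since det N = -1, N^(-1) has integer entries; multiplying gives P = [[-2, -1, 2], [-1, -1, 1], [1, 2, 2]].

[[-2, -1, 2], [-1, -1, 1], [1, 2, 2]]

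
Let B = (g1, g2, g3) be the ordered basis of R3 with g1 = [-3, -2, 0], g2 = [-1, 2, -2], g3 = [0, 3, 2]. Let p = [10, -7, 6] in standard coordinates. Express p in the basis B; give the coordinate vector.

We seek scalars with c_1 g1 + ... + c_3 g3 = p; equivalently solve M c = p where the columns of M are g1, ..., g3.
Row-reducing the augmented matrix [M | p] gives c = (-2, -4, -1).
Check: -2g1 - 4g2 - g3 = [10, -7, 6].

[-2, -4, -1]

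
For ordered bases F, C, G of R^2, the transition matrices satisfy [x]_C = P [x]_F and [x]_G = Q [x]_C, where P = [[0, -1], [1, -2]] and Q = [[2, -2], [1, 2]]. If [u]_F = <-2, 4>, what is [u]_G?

<12, -24>

First [u]_C = P [u]_F = <-4, -10>.
Then [u]_G = Q [u]_C = <12, -24>.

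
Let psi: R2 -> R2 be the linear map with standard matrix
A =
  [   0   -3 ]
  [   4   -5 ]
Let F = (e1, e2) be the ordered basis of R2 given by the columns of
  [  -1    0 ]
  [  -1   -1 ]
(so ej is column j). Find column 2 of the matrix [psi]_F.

[-3, -2]

Column 2 of [psi]_F is the F-coordinate vector of psi(e2).
In standard coordinates psi(e2) = A e2 = [3, 5].
Converting to F: [3, 5] = -3e1 - 2e2, so the coordinate vector is [-3, -2].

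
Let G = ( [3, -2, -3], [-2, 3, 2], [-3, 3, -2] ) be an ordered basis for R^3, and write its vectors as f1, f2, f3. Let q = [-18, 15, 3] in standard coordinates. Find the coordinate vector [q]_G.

[-3, 0, 3]

We seek scalars with c_1 f1 + ... + c_3 f3 = q; equivalently solve M c = q where the columns of M are f1, ..., f3.
Row-reducing the augmented matrix [M | q] gives c = (-3, 0, 3).
Check: -3f1 + 0·f2 + 3f3 = [-18, 15, 3].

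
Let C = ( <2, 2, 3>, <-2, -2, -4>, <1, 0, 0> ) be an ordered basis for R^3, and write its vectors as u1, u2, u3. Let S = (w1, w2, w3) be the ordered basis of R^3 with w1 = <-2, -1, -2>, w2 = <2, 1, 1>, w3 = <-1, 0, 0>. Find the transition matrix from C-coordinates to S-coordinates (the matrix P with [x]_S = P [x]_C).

Column j of P is [uj]_S, since P maps C-coordinates to S-coordinates.
Expressing u1 in S: u1 = -w1 + w2 + 2w3, so column 1 of P is <-1, 1, 2>.
Doing the same for each uj gives P = [[-1, 2, 0], [1, 0, 0], [2, -2, -1]].

[[-1, 2, 0], [1, 0, 0], [2, -2, -1]]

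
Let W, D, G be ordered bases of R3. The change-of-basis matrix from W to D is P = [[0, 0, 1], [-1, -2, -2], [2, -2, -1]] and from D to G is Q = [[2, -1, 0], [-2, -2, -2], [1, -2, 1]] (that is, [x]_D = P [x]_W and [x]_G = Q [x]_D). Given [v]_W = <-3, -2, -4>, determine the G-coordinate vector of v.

First [v]_D = P [v]_W = <-4, 15, 2>.
Then [v]_G = Q [v]_D = <-23, -26, -32>.

<-23, -26, -32>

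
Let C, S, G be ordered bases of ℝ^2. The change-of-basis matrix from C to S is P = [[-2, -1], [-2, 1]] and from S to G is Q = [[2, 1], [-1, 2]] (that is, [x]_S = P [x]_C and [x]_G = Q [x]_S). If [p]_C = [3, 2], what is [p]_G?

[-20, 0]

First [p]_S = P [p]_C = [-8, -4].
Then [p]_G = Q [p]_S = [-20, 0].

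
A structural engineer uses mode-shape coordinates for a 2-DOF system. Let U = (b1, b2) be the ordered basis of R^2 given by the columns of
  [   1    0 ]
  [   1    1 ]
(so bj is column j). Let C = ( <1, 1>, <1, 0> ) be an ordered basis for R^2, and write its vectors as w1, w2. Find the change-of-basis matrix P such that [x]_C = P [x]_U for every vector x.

[[1, 1], [0, -1]]

Column j of P is [bj]_C, since P maps U-coordinates to C-coordinates.
Expressing b1 in C: b1 = w1 + 0·w2, so column 1 of P is <1, 0>.
Doing the same for each bj gives P = [[1, 1], [0, -1]].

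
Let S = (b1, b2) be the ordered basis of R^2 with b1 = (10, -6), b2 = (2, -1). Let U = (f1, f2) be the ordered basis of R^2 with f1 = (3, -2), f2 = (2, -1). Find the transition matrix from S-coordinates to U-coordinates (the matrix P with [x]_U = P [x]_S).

[[2, 0], [2, 1]]

Take x = bj: its S-coordinates are the j-th standard unit vector, so P e_j — column j of P — equals [bj]_U.
b1 = 2f1 + 2f2, giving column 1 = (2, 2); repeating for each j gives P = [[2, 0], [2, 1]].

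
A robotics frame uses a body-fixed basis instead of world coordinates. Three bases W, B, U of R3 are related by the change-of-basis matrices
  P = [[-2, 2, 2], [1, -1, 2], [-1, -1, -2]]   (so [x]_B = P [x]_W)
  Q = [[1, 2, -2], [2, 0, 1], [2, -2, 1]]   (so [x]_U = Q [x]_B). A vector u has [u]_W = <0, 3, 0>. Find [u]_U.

First [u]_B = P [u]_W = <6, -3, -3>.
Then [u]_U = Q [u]_B = <6, 9, 15>.

<6, 9, 15>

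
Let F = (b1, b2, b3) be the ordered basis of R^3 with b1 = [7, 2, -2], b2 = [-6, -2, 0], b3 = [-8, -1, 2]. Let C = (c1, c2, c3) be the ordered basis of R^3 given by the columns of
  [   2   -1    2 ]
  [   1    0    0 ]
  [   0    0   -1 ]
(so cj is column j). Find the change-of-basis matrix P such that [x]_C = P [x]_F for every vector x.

Take x = bj: its F-coordinates are the j-th standard unit vector, so P e_j — column j of P — equals [bj]_C.
b1 = 2c1 + c2 + 2c3, giving column 1 = [2, 1, 2]; repeating for each j gives P = [[2, -2, -1], [1, 2, 2], [2, 0, -2]].

[[2, -2, -1], [1, 2, 2], [2, 0, -2]]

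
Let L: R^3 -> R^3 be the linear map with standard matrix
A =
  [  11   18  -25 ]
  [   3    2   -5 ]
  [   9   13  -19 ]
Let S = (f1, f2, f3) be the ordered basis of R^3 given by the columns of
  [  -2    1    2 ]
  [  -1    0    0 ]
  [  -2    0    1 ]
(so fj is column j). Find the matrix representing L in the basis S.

Let P have columns f1, ..., f3. Then [L]_S = P^(-1) A P.
Here det P = 1, so P^(-1) is integer; computing A P first and then P^(-1)(A P) gives [[-2, -3, -1], [0, -1, 1], [3, 3, -3]].

[[-2, -3, -1], [0, -1, 1], [3, 3, -3]]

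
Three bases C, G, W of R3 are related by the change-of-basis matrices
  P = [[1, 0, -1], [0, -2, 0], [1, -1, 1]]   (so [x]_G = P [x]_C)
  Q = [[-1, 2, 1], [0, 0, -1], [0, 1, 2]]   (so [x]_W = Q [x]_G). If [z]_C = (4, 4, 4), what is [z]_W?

First [z]_G = P [z]_C = (0, -8, 4).
Then [z]_W = Q [z]_G = (-12, -4, 0).

(-12, -4, 0)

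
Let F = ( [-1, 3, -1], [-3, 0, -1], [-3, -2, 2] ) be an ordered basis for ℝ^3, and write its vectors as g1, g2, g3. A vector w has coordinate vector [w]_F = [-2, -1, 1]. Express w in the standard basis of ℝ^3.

[2, -8, 5]

The coordinates say w = -2g1 - g2 + g3; adding the scaled basis vectors gives [2, -8, 5].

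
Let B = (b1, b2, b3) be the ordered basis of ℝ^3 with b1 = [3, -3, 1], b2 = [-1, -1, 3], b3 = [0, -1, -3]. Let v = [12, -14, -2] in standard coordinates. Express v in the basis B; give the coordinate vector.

[4, 0, 2]

[v]_B is the unique c with M c = v, where M has columns b1, ..., b3.
Row-reducing the augmented matrix [M | v] gives c = (4, 0, 2).
Check: 4b1 + 0·b2 + 2b3 = [12, -14, -2].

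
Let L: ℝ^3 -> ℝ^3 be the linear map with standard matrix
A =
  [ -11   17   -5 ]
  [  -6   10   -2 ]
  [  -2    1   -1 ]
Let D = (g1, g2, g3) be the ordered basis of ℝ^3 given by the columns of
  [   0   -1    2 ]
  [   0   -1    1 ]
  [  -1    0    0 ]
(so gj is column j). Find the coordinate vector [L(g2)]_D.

Compute L(g2) = A g2 = (-6, -4, 1) in standard coordinates.
Then write this in D-coordinates: solve for y in y_1 g1 + ... + y_3 g3 = (-6, -4, 1).
This gives y = (-1, 2, -2), which is column 2 of [L]_D.

(-1, 2, -2)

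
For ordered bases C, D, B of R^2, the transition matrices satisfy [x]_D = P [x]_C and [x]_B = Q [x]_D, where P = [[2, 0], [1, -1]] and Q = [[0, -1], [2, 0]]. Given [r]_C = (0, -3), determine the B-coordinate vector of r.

(-3, 0)

Composing the changes, [r]_B = Q P [r]_C.
Q P = [[-1, 1], [4, 0]]; applying this to (0, -3) gives (-3, 0).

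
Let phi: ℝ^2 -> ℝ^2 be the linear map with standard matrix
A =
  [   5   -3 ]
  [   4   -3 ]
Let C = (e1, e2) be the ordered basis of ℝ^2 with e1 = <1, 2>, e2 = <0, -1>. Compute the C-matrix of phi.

[[-1, 3], [0, 3]]

Let P have columns e1, e2. Then [phi]_C = P^(-1) A P.
Here det P = -1, so P^(-1) is integer; computing A P first and then P^(-1)(A P) gives [[-1, 3], [0, 3]].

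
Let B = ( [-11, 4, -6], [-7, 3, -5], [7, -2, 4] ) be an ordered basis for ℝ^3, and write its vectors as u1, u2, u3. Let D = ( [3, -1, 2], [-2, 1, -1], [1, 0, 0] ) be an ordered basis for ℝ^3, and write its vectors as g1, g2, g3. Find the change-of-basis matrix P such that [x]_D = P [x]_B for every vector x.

[[-2, -2, 2], [2, 1, 0], [-1, 1, 1]]

Let M have columns uj and N have columns gj. Then for every x, N [x]_D = x = M [x]_B, so P = N^(-1) M.
Since det N = -1, N^(-1) has integer entries; multiplying gives P = [[-2, -2, 2], [2, 1, 0], [-1, 1, 1]].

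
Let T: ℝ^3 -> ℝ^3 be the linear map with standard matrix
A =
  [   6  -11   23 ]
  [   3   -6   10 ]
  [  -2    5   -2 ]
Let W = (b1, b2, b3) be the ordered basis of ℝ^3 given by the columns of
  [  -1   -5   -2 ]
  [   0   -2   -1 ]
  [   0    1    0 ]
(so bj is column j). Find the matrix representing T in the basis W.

[[-2, 1, 2], [2, -2, -1], [-1, -3, 2]]

Let P have columns b1, ..., b3. Then [T]_W = P^(-1) A P.
Here det P = -1, so P^(-1) is integer; computing A P first and then P^(-1)(A P) gives [[-2, 1, 2], [2, -2, -1], [-1, -3, 2]].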